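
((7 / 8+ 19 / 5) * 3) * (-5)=-561 / 8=-70.12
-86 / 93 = -0.92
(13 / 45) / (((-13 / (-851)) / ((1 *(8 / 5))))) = 6808 / 225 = 30.26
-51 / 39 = -17 / 13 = -1.31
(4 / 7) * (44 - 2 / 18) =1580 / 63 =25.08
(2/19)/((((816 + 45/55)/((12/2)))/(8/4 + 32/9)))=440/102429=0.00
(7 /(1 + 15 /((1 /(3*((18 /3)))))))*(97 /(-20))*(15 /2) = -2037 /2168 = -0.94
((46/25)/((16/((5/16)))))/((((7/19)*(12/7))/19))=8303/7680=1.08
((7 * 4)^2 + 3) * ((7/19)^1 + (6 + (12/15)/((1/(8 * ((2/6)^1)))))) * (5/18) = 1906901/1026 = 1858.58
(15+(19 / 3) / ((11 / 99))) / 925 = 72 / 925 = 0.08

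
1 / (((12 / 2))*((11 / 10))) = 0.15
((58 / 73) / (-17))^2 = 3364 / 1540081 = 0.00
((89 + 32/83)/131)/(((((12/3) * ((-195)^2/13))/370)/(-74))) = -1.60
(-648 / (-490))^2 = 104976 / 60025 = 1.75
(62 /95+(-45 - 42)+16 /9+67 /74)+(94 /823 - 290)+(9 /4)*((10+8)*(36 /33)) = -188656579609 /572783310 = -329.37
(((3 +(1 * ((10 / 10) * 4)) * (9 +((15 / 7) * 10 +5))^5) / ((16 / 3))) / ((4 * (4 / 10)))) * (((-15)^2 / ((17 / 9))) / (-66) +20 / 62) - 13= -138185127119130541 / 3563160832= -38781613.75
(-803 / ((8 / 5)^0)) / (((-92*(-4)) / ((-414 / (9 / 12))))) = 1204.50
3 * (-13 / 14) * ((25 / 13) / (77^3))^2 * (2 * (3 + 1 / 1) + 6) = -0.00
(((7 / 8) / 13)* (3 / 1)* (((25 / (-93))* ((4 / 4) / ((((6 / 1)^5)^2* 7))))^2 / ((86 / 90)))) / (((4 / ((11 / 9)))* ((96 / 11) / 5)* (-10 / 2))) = -378125 / 126707029446792817240178688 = -0.00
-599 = -599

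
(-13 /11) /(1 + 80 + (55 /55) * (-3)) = -1 /66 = -0.02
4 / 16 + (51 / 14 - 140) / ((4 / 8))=-7629 / 28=-272.46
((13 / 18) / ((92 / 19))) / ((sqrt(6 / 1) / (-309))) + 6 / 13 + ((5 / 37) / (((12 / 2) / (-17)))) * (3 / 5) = 223 / 962 - 25441 * sqrt(6) / 3312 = -18.58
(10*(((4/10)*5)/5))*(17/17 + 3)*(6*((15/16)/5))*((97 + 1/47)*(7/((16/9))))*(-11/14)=-253935/47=-5402.87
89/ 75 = 1.19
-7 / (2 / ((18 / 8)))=-63 / 8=-7.88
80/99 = 0.81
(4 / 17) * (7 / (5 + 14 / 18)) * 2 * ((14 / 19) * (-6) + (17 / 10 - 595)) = -7154721 / 20995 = -340.78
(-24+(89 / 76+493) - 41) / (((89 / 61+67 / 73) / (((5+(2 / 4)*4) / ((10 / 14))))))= 145243501 / 82080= 1769.54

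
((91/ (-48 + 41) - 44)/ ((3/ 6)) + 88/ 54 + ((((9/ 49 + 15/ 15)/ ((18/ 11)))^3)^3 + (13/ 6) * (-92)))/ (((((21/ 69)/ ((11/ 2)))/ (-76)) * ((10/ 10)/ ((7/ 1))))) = 2996198.13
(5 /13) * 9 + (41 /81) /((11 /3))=13898 /3861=3.60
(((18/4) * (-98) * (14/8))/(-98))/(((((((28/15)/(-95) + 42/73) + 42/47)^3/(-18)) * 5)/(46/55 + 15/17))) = -608509880247742823075625/38018458050582211831552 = -16.01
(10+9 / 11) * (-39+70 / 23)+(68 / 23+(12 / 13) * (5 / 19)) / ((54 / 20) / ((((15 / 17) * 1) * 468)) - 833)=-4049722832401 / 10410918881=-388.99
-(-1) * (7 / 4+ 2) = 15 / 4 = 3.75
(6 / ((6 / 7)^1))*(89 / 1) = 623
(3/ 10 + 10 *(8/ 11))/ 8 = 833/ 880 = 0.95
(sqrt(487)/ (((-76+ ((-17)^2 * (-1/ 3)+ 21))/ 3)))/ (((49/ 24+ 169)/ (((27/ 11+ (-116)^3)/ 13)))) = 307.10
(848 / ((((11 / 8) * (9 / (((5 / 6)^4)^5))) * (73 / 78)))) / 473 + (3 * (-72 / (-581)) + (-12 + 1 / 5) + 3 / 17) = -9039460152648697336009271 / 803670525997828267806720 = -11.25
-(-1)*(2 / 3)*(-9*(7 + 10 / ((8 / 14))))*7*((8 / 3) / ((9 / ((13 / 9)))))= -35672 / 81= -440.40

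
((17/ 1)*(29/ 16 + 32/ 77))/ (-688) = -46665/ 847616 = -0.06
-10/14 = -5/7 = -0.71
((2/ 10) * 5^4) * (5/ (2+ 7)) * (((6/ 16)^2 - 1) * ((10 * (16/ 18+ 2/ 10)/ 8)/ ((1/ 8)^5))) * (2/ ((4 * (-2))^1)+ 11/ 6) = -1024100000/ 243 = -4214403.29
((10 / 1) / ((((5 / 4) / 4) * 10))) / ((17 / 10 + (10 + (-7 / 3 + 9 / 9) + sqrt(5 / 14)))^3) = 900321046531200 / 307269482814859573 - 18446923152000 * sqrt(70) / 307269482814859573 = 0.00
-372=-372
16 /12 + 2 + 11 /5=83 /15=5.53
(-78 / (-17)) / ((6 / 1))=13 / 17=0.76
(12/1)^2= 144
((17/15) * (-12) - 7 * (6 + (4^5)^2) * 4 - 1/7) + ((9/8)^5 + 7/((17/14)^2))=-9731423168149637/331448320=-29360303.19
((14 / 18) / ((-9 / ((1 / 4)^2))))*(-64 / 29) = 28 / 2349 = 0.01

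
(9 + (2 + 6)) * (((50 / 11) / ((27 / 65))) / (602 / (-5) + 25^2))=276250 / 749331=0.37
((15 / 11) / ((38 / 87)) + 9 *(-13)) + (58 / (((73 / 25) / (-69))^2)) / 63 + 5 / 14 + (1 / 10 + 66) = 5197325451 / 11137610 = 466.65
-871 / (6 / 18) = -2613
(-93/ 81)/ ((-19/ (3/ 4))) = 31/ 684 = 0.05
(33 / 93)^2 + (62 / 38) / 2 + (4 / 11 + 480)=193339391 / 401698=481.31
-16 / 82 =-8 / 41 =-0.20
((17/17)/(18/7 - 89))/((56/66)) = -3/220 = -0.01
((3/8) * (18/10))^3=19683/64000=0.31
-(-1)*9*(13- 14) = -9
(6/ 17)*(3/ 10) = 0.11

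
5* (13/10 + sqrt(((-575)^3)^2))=1901093763/2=950546881.50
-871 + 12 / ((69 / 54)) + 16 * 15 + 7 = -14136 / 23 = -614.61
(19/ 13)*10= 190/ 13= 14.62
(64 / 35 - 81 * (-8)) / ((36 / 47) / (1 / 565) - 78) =534484 / 291795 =1.83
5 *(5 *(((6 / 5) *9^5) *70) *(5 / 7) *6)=531441000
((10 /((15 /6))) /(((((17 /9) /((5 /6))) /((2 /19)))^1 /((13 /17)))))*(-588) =-458640 /5491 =-83.53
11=11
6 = 6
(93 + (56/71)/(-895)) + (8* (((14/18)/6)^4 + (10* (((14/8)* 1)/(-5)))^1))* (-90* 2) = 19258866240571/3752268705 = 5132.59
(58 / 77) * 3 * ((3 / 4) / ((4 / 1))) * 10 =1305 / 308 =4.24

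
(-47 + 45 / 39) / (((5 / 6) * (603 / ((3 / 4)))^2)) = -0.00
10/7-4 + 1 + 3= 10/7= 1.43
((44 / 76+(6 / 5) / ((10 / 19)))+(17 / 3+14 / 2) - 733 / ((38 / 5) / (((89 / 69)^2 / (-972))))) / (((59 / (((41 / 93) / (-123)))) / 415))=-5725434080251 / 14473523222280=-0.40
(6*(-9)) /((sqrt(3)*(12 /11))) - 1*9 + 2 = -33*sqrt(3) /2 - 7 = -35.58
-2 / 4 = -1 / 2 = -0.50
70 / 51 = 1.37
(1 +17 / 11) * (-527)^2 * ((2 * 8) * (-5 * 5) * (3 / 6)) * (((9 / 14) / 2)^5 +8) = -956373649347425 / 845152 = -1131599581.31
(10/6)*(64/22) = 4.85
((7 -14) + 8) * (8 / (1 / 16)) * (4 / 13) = 512 / 13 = 39.38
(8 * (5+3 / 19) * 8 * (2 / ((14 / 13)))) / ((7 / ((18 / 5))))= 29952 / 95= 315.28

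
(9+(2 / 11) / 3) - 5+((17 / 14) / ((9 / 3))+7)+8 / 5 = 13.07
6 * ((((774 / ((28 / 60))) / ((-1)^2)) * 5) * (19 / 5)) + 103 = 1324261 / 7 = 189180.14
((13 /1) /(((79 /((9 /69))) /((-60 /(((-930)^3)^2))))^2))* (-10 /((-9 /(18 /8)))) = 13 /17061618167516913649387380369000000000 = 0.00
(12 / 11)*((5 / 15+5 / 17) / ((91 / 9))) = 1152 / 17017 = 0.07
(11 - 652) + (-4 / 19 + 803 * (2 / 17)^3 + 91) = -51238446 / 93347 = -548.90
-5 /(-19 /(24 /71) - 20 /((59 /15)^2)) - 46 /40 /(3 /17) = -1853249579 /288232140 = -6.43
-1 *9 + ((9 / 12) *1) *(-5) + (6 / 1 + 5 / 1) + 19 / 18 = -25 / 36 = -0.69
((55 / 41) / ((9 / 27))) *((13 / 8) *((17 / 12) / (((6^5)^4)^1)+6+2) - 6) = 3295893071822624515 / 116997070082015232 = 28.17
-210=-210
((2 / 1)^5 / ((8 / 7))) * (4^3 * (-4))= -7168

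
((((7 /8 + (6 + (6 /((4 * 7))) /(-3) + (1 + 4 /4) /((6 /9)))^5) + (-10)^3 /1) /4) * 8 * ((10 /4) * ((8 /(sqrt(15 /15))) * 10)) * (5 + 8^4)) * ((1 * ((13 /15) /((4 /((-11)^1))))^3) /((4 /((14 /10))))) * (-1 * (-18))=-119842679548315944649 /15366400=-7799008196345.01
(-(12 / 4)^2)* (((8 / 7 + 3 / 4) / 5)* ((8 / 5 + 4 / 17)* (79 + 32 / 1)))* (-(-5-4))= -18584397 / 2975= -6246.86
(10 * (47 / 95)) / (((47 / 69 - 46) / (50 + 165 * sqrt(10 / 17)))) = -1070190 * sqrt(170) / 1010021 - 324300 / 59413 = -19.27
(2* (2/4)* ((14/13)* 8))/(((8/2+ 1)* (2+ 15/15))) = 112/195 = 0.57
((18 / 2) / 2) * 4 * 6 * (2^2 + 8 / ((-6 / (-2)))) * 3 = 2160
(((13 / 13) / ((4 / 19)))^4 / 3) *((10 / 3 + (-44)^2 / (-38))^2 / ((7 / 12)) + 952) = 1655198357 / 2016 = 821030.93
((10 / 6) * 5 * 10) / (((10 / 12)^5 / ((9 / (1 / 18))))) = 839808 / 25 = 33592.32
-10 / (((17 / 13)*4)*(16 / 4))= -65 / 136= -0.48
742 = 742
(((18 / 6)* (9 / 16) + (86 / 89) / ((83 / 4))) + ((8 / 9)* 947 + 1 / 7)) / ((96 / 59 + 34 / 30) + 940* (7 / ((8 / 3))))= 1853170503745 / 5426169958776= 0.34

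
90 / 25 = 18 / 5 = 3.60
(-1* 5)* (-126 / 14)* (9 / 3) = 135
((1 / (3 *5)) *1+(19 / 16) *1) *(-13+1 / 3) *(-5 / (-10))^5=-5719 / 11520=-0.50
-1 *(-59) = 59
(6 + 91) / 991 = 97 / 991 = 0.10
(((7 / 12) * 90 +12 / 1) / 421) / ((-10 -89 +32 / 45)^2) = 261225 / 16471986218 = 0.00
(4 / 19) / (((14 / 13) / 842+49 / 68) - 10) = -1488656 / 65606753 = -0.02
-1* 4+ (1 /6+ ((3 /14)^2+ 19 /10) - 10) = -11.89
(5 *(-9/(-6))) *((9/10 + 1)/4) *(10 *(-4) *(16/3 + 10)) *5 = -10925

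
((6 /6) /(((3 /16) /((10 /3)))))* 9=160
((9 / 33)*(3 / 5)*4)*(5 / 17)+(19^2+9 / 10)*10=3619.19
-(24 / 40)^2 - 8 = -209 / 25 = -8.36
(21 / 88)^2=0.06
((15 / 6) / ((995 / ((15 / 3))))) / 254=0.00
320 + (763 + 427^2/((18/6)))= 185578/3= 61859.33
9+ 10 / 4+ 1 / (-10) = 57 / 5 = 11.40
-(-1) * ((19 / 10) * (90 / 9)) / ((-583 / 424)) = -152 / 11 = -13.82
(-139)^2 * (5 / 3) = 96605 / 3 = 32201.67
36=36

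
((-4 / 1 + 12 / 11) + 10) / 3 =26 / 11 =2.36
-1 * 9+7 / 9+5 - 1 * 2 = -47 / 9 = -5.22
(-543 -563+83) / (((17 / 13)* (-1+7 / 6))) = -79794 / 17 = -4693.76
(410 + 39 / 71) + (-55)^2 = 243924 / 71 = 3435.55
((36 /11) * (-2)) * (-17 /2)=612 /11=55.64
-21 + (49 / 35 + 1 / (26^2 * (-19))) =-1258717 / 64220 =-19.60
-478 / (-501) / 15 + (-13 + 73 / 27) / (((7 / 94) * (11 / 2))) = -43530022 / 1735965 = -25.08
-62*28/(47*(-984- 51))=1736/48645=0.04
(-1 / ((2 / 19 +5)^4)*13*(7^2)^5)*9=-4307057460216693 / 88529281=-48651219.25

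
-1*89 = -89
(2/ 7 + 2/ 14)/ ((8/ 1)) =3/ 56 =0.05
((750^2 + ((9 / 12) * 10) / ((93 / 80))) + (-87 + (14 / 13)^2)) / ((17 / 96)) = 16639180704 / 5239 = 3176022.28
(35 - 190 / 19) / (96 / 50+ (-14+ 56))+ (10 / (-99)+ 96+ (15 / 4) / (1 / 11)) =1108907 / 8052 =137.72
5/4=1.25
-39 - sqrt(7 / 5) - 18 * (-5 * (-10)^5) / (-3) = 2999959.82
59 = 59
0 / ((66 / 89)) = 0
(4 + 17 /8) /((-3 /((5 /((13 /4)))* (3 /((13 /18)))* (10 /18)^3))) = -30625 /13689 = -2.24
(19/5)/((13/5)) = 19/13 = 1.46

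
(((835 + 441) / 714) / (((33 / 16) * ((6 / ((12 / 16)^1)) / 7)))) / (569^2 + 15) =29 / 12384432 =0.00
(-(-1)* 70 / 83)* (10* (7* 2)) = 9800 / 83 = 118.07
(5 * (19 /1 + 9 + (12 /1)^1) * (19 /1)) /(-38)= -100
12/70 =6/35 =0.17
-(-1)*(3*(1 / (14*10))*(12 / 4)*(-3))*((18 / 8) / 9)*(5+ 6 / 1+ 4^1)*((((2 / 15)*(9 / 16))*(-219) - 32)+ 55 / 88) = 19359 / 560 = 34.57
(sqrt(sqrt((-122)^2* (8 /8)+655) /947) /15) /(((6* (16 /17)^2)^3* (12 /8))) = 24137569* 15539^(1 /4)* sqrt(947) /77215794462720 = 0.00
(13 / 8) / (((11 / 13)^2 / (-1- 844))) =-1856465 / 968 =-1917.84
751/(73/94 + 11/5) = 352970/1399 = 252.30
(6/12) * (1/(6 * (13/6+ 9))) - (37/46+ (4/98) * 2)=-66336/75509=-0.88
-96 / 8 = -12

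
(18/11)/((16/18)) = 81/44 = 1.84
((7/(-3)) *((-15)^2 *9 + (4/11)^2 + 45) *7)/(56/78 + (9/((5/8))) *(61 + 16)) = -56985565/1869934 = -30.47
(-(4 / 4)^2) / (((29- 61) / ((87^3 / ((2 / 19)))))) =12511557 / 64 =195493.08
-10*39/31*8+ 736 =19696/31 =635.35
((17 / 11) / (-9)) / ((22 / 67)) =-1139 / 2178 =-0.52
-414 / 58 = -207 / 29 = -7.14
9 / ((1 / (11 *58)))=5742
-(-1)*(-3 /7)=-3 /7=-0.43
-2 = -2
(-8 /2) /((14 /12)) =-3.43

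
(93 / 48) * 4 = 31 / 4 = 7.75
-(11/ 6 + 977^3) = -5595449009/ 6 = -932574834.83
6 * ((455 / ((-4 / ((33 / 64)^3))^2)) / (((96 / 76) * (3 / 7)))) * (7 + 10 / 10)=26051061381345 / 549755813888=47.39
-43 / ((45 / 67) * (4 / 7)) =-20167 / 180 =-112.04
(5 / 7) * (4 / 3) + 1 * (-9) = -169 / 21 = -8.05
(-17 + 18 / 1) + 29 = 30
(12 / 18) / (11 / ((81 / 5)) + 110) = 54 / 8965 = 0.01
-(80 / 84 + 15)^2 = -112225 / 441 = -254.48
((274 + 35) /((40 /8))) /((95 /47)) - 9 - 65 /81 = 799213 /38475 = 20.77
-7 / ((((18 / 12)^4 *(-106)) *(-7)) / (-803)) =6424 / 4293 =1.50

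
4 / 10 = 2 / 5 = 0.40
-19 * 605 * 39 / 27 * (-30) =1494350 / 3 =498116.67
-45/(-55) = 9/11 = 0.82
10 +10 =20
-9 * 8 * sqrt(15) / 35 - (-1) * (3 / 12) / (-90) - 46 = -53.97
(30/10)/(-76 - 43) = -3/119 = -0.03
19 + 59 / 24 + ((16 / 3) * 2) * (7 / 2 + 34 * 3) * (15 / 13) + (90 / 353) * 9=145623415 / 110136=1322.21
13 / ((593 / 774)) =10062 / 593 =16.97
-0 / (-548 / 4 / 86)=0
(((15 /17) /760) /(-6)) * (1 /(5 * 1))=-1 /25840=-0.00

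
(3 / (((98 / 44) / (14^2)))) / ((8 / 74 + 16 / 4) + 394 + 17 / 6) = 0.66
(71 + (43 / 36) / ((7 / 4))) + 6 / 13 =59086 / 819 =72.14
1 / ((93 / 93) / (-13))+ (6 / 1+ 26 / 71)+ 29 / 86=-38447 / 6106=-6.30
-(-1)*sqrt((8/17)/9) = 2*sqrt(34)/51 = 0.23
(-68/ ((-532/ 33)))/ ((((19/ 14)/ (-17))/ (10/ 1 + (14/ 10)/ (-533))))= -508188582/ 962065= -528.23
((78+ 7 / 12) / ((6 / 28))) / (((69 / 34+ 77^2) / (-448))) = -50273216 / 1814895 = -27.70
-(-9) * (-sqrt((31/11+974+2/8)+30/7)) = -9 * sqrt(23273789)/154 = -281.94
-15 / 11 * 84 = -1260 / 11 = -114.55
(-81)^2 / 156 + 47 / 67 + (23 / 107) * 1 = 16020243 / 372788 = 42.97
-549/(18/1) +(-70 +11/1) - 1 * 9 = -197/2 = -98.50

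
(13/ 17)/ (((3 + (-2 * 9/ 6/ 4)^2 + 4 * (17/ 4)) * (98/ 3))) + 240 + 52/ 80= 1319042581/ 5481140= 240.65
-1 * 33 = -33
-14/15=-0.93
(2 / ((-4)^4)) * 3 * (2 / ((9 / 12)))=1 / 16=0.06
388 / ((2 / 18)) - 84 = 3408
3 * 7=21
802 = 802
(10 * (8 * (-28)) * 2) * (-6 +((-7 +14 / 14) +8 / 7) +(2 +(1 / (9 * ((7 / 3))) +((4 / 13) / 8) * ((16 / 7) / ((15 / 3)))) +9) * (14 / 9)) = -9993728 / 351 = -28472.16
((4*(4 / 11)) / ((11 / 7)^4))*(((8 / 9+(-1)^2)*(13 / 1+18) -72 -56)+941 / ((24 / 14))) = 114.37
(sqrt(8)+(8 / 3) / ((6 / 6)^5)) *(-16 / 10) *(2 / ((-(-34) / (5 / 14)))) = -8 *sqrt(2) / 119 - 32 / 357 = -0.18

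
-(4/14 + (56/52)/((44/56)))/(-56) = 0.03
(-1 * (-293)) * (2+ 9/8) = 7325/8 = 915.62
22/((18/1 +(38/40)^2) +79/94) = 1.11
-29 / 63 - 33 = -2108 / 63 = -33.46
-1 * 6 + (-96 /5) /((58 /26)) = -2118 /145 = -14.61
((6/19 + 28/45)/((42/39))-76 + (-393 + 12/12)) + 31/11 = -30567902/65835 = -464.31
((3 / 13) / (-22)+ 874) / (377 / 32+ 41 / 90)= 179971920 / 2519803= 71.42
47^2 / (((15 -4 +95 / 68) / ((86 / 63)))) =12918232 / 53109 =243.24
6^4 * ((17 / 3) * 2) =14688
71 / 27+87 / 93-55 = -43051 / 837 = -51.43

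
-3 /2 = -1.50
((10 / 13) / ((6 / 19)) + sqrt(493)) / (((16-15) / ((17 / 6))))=1615 / 234 + 17* sqrt(493) / 6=69.81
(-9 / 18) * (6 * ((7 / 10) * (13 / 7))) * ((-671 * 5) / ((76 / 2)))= 26169 / 76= 344.33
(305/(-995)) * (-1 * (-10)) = -610/199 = -3.07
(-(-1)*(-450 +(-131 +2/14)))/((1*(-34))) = 2033/119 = 17.08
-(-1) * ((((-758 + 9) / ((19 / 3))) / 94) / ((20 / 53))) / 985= -0.00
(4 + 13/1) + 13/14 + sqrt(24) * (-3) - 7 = 153/14 - 6 * sqrt(6) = -3.77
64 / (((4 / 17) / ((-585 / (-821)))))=193.81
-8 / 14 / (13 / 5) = -20 / 91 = -0.22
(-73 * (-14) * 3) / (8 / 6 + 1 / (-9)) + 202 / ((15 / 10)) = 87226 / 33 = 2643.21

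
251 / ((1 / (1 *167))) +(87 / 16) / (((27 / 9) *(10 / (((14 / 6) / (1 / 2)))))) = 10060283 / 240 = 41917.85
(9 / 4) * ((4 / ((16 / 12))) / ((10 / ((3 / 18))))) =9 / 80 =0.11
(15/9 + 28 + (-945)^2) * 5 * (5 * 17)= 1138644700/3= 379548233.33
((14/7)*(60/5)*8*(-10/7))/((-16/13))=1560/7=222.86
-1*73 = -73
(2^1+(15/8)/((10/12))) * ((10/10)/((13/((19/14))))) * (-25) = -8075/728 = -11.09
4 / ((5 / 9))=36 / 5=7.20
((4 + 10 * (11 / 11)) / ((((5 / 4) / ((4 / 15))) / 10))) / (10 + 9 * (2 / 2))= 448 / 285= 1.57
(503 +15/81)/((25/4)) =54344/675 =80.51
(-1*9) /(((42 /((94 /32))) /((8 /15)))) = -47 /140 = -0.34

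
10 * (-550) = -5500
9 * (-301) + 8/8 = -2708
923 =923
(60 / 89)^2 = 3600 / 7921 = 0.45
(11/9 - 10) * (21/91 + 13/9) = -15484/1053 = -14.70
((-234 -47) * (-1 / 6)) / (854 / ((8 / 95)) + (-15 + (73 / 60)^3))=10116000 / 2187659017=0.00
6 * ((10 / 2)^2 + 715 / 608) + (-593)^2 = 106949041 / 304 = 351806.06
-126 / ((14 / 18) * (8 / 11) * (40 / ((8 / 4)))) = -891 / 80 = -11.14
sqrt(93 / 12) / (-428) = -sqrt(31) / 856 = -0.01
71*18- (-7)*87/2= 3165/2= 1582.50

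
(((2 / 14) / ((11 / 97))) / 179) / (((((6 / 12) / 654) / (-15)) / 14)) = -3806280 / 1969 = -1933.10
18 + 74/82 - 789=-31574/41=-770.10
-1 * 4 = -4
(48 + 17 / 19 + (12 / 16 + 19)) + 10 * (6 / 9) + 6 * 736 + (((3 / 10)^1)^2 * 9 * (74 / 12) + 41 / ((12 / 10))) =51647393 / 11400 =4530.47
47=47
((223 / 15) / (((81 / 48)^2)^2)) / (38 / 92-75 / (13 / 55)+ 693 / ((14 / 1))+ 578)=4369743872 / 740331856665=0.01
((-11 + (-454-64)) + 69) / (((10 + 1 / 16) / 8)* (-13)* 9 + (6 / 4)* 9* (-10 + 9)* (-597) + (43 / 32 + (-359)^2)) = -58880 / 17509719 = -0.00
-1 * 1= -1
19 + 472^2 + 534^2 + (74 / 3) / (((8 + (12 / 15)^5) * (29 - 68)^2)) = 30159433839629 / 59373756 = 507959.00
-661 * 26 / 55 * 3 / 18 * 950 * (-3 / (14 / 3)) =2449005 / 77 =31805.26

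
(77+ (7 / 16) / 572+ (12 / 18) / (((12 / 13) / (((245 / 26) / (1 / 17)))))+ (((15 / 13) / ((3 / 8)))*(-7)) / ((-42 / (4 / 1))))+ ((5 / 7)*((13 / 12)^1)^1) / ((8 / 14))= 16152419 / 82368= 196.10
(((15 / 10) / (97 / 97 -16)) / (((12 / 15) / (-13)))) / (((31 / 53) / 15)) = 41.67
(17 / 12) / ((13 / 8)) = 34 / 39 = 0.87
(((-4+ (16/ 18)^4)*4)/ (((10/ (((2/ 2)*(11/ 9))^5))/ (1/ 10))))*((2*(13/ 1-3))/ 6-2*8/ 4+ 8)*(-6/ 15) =156946132112/ 145282683375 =1.08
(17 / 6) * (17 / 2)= 289 / 12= 24.08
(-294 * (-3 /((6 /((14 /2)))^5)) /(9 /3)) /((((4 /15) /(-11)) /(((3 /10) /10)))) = -9058973 /11520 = -786.37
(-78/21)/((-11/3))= 78/77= 1.01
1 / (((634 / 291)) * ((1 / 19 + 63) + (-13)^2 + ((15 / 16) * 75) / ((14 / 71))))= 619248 / 794161397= 0.00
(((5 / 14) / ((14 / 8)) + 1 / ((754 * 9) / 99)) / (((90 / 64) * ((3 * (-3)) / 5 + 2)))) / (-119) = -43088 / 6594861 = -0.01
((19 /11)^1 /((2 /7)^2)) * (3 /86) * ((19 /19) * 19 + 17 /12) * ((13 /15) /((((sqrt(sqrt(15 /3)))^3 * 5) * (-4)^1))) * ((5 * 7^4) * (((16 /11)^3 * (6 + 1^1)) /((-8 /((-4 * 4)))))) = -637909819456 * 5^(1 /4) /9443445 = -101011.62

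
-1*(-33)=33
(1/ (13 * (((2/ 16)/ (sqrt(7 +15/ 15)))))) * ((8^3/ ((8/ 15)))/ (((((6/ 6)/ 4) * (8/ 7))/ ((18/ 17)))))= 967680 * sqrt(2)/ 221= 6192.34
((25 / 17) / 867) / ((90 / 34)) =5 / 7803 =0.00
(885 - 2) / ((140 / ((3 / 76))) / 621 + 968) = 1645029 / 1814024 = 0.91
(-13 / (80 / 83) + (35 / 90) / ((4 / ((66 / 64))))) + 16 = 10033 / 3840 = 2.61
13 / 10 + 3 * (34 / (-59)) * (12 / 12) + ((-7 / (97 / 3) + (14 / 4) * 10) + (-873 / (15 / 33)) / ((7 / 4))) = -425900919 / 400610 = -1063.13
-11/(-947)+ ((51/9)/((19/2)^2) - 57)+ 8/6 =-19005160/341867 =-55.59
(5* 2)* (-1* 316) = -3160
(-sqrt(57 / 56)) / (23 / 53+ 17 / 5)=-265* sqrt(798) / 28448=-0.26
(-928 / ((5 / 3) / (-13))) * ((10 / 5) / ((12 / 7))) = 42224 / 5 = 8444.80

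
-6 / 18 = -1 / 3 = -0.33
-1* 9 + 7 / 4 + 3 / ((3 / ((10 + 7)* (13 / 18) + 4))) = 325 / 36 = 9.03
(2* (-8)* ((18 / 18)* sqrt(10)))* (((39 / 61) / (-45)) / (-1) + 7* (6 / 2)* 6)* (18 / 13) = -11069088* sqrt(10) / 3965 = -8828.13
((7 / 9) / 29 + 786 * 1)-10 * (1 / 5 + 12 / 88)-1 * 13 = 2209703 / 2871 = 769.66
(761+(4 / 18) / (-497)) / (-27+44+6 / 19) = 64675069 / 1471617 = 43.95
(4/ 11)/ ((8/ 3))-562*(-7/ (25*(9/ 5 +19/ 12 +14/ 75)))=49609/ 1122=44.21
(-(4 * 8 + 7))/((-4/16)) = 156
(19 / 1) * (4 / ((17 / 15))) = 1140 / 17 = 67.06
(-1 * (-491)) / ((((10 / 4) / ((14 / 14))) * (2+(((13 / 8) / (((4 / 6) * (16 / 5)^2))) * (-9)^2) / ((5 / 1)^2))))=70.87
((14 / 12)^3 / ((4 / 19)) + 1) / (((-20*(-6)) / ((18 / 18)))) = 7381 / 103680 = 0.07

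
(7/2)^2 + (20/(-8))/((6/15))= 6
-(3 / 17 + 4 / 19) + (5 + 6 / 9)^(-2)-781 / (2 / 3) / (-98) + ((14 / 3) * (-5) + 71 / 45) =-491925739 / 48430620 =-10.16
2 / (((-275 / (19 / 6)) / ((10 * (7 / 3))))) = -0.54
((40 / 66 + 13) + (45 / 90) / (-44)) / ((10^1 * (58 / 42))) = 25123 / 25520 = 0.98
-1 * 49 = -49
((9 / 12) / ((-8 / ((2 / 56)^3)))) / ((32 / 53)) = -159 / 22478848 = -0.00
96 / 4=24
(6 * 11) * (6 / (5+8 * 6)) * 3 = 1188 / 53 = 22.42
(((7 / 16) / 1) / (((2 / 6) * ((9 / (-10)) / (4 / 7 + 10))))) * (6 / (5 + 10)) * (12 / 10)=-7.40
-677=-677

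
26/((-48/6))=-13/4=-3.25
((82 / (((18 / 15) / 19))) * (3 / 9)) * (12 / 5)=3116 / 3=1038.67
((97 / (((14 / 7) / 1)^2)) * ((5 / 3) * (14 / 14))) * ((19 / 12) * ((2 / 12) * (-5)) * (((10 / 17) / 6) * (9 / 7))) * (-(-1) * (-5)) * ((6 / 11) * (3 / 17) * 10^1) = 5759375 / 178024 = 32.35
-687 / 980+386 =377593 / 980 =385.30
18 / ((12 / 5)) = 15 / 2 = 7.50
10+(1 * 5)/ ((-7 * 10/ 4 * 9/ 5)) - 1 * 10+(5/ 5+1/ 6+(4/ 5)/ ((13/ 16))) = 16319/ 8190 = 1.99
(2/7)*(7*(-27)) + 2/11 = -592/11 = -53.82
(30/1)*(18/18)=30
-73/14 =-5.21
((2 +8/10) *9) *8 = 1008/5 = 201.60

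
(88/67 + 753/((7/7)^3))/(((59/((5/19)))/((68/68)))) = 252695/75107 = 3.36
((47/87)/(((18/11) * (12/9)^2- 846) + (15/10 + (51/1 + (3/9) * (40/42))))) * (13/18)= -47047/95292753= -0.00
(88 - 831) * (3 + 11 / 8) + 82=-25349 / 8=-3168.62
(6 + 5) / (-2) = -11 / 2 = -5.50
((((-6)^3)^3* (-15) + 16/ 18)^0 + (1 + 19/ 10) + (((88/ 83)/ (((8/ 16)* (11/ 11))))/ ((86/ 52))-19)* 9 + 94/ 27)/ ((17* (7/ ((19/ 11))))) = -2784412627/ 1261391670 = -2.21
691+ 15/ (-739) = 510634/ 739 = 690.98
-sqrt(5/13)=-sqrt(65)/13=-0.62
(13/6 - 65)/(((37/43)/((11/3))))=-178321/666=-267.75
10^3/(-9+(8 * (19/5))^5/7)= 21875000/81136615157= 0.00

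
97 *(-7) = -679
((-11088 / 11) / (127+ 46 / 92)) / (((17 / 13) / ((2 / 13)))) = -1344 / 1445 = -0.93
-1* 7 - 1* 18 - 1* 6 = -31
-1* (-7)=7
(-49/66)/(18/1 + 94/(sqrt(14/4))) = 1029/169444-2303 * sqrt(14)/508332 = -0.01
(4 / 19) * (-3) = -12 / 19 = -0.63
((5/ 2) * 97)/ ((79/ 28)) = 6790/ 79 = 85.95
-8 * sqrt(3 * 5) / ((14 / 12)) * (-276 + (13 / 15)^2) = 990896 * sqrt(15) / 525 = 7309.95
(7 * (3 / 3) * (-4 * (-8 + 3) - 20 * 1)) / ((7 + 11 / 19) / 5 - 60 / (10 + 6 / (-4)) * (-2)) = 0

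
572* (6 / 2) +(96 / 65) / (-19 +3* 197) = 15950244 / 9295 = 1716.00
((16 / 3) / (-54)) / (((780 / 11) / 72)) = -176 / 1755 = -0.10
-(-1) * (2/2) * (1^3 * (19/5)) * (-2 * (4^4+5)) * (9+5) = -138852/5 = -27770.40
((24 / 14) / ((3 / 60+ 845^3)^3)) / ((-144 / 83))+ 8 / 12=8199873425618809030708942426338 / 12299810138428213546063413722507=0.67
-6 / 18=-1 / 3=-0.33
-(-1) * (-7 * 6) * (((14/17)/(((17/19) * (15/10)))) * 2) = -14896/289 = -51.54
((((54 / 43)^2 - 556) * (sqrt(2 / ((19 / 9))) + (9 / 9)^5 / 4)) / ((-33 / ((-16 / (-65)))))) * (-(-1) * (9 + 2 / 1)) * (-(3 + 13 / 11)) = -58038016 * sqrt(38) / 1932205 - 14509504 / 305085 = -232.72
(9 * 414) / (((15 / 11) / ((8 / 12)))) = 9108 / 5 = 1821.60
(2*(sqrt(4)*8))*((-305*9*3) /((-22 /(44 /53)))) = 527040 /53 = 9944.15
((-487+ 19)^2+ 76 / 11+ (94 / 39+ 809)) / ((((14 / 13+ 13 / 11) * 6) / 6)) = 94312355 / 969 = 97329.57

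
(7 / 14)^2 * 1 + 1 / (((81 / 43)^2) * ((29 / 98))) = 915077 / 761076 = 1.20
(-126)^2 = 15876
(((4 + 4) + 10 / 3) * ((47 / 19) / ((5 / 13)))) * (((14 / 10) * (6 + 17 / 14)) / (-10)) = -1049087 / 14250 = -73.62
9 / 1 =9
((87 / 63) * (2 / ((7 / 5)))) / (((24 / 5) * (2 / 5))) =1.03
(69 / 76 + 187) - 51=10405 / 76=136.91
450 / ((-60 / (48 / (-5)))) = 72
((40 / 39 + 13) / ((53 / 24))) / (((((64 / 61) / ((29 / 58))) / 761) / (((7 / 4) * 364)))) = 1244222063 / 848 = 1467243.00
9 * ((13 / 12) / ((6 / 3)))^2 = 169 / 64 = 2.64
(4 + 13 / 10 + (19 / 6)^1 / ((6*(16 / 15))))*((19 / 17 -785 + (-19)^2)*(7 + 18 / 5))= -2119597571 / 81600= -25975.46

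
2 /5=0.40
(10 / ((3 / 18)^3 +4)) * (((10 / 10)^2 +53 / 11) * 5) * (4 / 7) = 552960 / 13321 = 41.51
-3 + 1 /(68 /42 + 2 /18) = -264 /109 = -2.42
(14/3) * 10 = 140/3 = 46.67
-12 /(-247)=12 /247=0.05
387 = 387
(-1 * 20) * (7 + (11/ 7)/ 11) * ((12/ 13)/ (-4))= 3000/ 91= 32.97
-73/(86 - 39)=-73/47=-1.55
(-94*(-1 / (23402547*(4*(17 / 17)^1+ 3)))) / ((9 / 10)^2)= 9400 / 13269244149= 0.00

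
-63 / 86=-0.73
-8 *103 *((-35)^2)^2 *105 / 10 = -12983407500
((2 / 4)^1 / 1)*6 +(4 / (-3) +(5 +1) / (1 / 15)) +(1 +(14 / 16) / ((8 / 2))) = 8917 / 96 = 92.89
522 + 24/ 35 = 18294/ 35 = 522.69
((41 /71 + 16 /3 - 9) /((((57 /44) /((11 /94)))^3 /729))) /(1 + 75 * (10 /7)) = -12500134416 /814349336657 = -0.02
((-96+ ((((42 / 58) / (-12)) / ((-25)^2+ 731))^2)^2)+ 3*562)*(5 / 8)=4866736621472791393087205 / 4897345027897148571648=993.75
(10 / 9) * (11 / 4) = 55 / 18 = 3.06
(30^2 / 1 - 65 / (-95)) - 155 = 14168 / 19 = 745.68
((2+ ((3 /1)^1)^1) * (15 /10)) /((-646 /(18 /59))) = -135 /38114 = -0.00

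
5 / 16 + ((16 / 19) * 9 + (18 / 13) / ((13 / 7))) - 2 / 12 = 1305517 / 154128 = 8.47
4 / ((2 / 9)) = 18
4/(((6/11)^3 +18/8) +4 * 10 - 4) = 21296/204507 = 0.10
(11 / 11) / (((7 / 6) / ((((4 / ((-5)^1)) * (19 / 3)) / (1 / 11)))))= -1672 / 35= -47.77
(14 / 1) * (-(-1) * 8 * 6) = 672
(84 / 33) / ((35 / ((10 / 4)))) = 2 / 11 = 0.18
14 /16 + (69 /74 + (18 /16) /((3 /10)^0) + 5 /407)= 2397 /814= 2.94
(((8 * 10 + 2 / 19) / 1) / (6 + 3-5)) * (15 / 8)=11415 / 304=37.55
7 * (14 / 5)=98 / 5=19.60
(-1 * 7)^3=-343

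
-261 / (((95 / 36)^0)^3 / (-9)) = 2349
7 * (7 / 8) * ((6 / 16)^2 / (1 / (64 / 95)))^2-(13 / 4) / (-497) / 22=0.06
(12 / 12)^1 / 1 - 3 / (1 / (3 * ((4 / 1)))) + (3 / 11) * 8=-361 / 11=-32.82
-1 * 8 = -8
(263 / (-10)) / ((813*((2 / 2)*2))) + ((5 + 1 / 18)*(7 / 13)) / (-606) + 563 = 4160512979 / 7390170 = 562.98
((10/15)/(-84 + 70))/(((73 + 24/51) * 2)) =-0.00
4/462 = 2/231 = 0.01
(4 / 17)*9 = 36 / 17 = 2.12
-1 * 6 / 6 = -1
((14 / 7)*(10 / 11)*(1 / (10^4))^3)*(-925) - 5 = -110000000037 / 22000000000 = -5.00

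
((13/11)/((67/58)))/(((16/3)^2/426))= 722709/47168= 15.32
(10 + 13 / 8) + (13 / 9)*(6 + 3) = 197 / 8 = 24.62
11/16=0.69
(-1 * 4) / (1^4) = -4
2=2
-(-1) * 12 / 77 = 12 / 77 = 0.16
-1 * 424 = -424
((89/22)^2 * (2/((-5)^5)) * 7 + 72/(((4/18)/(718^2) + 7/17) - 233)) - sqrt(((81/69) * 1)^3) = -81 * sqrt(69)/529 - 531195256240241/1387373675393750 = -1.65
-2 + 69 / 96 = -41 / 32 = -1.28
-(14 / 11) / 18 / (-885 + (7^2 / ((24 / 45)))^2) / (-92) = 112 / 1101123045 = 0.00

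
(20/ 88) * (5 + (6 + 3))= 35/ 11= 3.18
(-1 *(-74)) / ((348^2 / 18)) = 37 / 3364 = 0.01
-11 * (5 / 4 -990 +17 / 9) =390797 / 36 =10855.47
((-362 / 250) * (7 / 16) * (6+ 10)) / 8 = -1267 / 1000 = -1.27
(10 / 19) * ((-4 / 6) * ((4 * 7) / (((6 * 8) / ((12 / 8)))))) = -35 / 114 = -0.31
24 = 24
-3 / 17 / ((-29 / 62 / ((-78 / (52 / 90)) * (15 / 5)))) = -75330 / 493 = -152.80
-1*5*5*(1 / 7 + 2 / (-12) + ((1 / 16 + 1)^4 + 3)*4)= -146862925 / 344064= -426.85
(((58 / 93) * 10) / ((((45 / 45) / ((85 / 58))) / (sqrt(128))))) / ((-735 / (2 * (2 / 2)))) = -2720 * sqrt(2) / 13671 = -0.28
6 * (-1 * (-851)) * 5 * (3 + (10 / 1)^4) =255376590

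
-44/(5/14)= -123.20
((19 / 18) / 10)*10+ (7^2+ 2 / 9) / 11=365 / 66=5.53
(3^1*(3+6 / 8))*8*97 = 8730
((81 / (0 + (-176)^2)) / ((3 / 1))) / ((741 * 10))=9 / 76510720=0.00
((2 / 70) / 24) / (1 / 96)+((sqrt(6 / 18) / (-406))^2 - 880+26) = -2111266579 / 2472540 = -853.89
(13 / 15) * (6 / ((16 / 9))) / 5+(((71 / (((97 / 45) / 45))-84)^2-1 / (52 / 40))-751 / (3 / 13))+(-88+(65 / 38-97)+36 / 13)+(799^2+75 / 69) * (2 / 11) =56110653669682813 / 27137437800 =2067647.44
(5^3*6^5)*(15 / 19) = 14580000 / 19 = 767368.42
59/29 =2.03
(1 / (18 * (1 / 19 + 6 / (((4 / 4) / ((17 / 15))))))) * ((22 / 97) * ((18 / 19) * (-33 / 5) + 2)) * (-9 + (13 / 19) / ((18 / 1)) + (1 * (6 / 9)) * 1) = 6303814 / 97183233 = 0.06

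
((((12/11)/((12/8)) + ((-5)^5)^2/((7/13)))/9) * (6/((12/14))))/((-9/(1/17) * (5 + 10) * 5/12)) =-328584572/22275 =-14751.27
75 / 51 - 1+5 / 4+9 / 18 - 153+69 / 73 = -743777 / 4964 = -149.83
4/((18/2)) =4/9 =0.44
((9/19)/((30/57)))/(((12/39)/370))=4329/4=1082.25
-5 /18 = -0.28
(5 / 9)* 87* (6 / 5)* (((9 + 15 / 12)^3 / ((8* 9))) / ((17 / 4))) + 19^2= 5533621 / 9792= 565.12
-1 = -1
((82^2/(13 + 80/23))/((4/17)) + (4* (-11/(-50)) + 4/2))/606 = 16459063/5741850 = 2.87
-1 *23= -23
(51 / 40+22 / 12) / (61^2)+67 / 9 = 9973399 / 1339560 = 7.45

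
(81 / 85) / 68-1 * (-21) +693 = 4127001 / 5780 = 714.01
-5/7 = -0.71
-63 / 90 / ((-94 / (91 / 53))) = 637 / 49820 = 0.01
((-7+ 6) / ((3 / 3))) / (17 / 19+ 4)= -19 / 93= -0.20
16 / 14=8 / 7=1.14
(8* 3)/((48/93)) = 93/2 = 46.50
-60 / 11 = -5.45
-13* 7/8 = -91/8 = -11.38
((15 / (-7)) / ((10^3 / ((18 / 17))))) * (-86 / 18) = 129 / 11900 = 0.01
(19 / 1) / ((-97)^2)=19 / 9409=0.00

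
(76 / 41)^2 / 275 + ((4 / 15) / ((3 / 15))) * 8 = 14810128 / 1386825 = 10.68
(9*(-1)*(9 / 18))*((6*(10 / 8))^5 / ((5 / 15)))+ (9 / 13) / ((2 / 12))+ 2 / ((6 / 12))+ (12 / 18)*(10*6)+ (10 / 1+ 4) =-320299.17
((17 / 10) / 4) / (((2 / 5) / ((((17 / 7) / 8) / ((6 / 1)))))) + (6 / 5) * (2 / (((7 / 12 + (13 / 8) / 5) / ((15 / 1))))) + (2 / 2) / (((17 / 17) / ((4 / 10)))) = 117451073 / 2929920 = 40.09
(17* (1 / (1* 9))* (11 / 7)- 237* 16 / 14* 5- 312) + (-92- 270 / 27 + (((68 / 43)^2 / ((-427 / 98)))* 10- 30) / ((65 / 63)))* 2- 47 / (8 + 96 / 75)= -41611391562305 / 21430812312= -1941.66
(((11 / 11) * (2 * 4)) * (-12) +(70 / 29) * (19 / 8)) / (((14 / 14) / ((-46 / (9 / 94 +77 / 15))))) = 169787265 / 213817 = 794.08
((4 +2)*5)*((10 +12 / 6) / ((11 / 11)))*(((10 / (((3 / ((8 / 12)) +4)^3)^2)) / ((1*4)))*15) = 864000 / 24137569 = 0.04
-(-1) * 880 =880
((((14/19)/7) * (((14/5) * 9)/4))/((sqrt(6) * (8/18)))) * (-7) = -1323 * sqrt(6)/760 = -4.26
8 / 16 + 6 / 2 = 7 / 2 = 3.50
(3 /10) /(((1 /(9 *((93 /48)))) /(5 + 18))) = 19251 /160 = 120.32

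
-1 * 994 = -994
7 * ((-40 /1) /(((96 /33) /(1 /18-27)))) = 186725 /72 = 2593.40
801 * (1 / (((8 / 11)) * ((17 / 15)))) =132165 / 136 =971.80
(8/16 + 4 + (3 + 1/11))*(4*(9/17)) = 3006/187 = 16.07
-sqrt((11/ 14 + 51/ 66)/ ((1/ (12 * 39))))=-12 * sqrt(30030)/ 77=-27.01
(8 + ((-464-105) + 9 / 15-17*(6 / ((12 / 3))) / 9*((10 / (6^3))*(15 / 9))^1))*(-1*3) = 5449213 / 3240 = 1681.86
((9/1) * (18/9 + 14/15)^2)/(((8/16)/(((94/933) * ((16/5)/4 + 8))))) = 16014592/116625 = 137.32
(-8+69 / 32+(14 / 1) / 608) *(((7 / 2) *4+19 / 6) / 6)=-364517 / 21888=-16.65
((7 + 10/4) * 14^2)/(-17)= -1862/17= -109.53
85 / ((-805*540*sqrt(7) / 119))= -0.01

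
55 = 55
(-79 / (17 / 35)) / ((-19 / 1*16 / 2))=2765 / 2584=1.07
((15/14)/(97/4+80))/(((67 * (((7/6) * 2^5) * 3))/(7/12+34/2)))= 1055/43808352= 0.00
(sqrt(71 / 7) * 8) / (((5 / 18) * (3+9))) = 12 * sqrt(497) / 35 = 7.64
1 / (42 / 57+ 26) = 19 / 508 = 0.04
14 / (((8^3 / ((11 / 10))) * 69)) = 77 / 176640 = 0.00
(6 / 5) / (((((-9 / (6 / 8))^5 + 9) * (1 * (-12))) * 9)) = 1 / 22394070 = 0.00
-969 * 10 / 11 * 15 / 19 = -7650 / 11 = -695.45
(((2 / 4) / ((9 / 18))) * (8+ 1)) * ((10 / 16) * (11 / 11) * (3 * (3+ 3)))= 405 / 4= 101.25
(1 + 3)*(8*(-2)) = -64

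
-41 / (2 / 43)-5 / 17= -29981 / 34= -881.79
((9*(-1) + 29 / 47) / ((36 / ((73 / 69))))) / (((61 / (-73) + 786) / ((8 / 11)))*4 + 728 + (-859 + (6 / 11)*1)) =-11547943 / 196307296389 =-0.00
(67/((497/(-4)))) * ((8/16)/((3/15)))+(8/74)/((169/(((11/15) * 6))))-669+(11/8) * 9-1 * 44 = -87261672037/124309640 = -701.97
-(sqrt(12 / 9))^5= -32 * sqrt(3) / 27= -2.05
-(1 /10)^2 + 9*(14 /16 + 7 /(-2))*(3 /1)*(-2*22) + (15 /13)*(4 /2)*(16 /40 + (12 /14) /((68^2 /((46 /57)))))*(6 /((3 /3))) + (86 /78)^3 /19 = 712308917390947 /228004440300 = 3124.10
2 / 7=0.29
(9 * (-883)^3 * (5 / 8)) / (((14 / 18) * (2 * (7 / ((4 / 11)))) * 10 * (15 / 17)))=-316005612633 / 21560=-14657032.13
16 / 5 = 3.20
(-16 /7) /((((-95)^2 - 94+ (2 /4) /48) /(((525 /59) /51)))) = -38400 /859949131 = -0.00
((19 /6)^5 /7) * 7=2476099 /7776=318.43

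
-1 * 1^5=-1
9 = 9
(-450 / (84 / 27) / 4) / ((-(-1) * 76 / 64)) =-4050 / 133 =-30.45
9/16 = 0.56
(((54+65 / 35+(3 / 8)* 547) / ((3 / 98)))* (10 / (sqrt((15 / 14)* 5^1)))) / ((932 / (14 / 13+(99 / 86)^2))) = 94.93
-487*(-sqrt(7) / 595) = 487*sqrt(7) / 595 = 2.17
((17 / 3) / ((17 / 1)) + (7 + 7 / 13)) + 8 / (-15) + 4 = 737 / 65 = 11.34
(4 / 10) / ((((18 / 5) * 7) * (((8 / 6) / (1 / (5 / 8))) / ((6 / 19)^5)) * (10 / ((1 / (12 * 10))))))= 108 / 2166586625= 0.00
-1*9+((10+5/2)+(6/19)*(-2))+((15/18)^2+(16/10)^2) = 6.12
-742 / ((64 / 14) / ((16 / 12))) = -2597 / 12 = -216.42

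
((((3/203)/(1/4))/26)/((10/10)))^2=36/6964321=0.00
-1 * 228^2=-51984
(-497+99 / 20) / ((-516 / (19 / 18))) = 186979 / 185760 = 1.01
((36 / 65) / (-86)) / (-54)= 1 / 8385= 0.00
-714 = -714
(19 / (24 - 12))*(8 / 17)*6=76 / 17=4.47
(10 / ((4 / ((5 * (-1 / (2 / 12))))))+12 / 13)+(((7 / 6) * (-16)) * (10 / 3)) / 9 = -85283 / 1053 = -80.99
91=91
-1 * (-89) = 89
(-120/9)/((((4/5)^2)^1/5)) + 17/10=-1537/15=-102.47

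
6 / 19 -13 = -241 / 19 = -12.68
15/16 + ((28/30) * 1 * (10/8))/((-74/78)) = -173/592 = -0.29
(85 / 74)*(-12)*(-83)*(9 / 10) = 38097 / 37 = 1029.65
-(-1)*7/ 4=7/ 4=1.75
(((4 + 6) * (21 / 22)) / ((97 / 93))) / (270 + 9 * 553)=1085 / 622061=0.00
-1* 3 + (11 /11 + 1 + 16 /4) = 3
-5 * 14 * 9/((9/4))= -280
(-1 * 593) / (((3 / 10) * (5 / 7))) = -8302 / 3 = -2767.33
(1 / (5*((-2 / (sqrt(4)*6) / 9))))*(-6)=324 / 5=64.80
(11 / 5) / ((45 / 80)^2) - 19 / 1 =-4879 / 405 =-12.05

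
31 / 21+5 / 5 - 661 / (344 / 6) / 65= 539717 / 234780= 2.30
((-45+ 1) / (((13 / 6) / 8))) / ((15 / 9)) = -6336 / 65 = -97.48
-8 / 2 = -4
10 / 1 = 10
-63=-63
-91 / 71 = -1.28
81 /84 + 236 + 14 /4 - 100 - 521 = -10655 /28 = -380.54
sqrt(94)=9.70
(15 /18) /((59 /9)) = 15 /118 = 0.13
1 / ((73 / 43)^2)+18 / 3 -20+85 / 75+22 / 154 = -6925399 / 559545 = -12.38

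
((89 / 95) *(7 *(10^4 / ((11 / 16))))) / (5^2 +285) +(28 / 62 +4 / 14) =13988640 / 45353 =308.44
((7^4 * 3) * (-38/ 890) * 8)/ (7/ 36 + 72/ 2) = -39414816/ 579835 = -67.98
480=480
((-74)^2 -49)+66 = 5493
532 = 532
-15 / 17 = -0.88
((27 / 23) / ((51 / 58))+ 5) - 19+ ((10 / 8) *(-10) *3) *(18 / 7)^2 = -260.62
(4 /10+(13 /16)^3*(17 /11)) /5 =276857 /1126400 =0.25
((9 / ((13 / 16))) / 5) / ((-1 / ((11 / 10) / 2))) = -396 / 325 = -1.22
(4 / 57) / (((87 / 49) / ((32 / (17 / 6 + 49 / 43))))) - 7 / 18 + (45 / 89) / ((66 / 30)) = 1585324283 / 9952465050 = 0.16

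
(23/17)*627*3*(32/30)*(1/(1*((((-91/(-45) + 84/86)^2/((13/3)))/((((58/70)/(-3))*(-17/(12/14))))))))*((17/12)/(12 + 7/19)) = 6493908367518/7913580115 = 820.60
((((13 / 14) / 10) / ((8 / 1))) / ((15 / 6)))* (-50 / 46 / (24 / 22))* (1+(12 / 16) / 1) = -143 / 17664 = -0.01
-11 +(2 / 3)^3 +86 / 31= -7.93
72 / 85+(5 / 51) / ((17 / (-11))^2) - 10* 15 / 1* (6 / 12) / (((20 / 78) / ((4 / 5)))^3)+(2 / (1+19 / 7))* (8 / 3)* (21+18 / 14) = -20680304659 / 9211875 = -2244.96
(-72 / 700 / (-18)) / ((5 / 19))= 19 / 875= 0.02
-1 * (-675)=675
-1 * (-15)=15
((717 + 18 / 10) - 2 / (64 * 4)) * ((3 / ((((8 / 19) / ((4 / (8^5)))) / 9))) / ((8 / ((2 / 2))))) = 235993851 / 335544320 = 0.70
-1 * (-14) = 14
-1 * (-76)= 76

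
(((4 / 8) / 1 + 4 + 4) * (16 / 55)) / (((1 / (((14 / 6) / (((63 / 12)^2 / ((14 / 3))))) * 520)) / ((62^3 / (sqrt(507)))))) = 8297627648 * sqrt(3) / 2673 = 5376697.59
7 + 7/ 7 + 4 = 12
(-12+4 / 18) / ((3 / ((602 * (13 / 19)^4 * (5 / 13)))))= -700974820 / 3518667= -199.22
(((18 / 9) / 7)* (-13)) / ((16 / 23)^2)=-6877 / 896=-7.68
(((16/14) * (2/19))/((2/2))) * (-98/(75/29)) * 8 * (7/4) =-90944/1425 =-63.82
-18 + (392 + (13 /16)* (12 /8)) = 12007 /32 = 375.22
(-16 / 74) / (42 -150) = 2 / 999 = 0.00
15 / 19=0.79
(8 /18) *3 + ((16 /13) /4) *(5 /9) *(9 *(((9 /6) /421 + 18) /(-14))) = -74141 /114933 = -0.65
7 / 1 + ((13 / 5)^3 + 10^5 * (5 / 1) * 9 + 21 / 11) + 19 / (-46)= 284626649057 / 63250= 4500026.07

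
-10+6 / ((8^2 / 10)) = -145 / 16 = -9.06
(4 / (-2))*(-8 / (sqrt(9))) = 16 / 3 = 5.33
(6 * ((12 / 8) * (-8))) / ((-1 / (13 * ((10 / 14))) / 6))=28080 / 7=4011.43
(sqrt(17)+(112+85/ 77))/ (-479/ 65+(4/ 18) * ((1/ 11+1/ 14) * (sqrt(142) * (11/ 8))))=-4919831148960/ 318486939683 - 33115972500 * sqrt(142)/ 318486939683 - 3954394080 * sqrt(17)/ 28953358153 - 26617500 * sqrt(2414)/ 28953358153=-17.29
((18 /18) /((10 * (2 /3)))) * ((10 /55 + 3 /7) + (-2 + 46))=2061 /308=6.69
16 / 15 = 1.07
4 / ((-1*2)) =-2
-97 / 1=-97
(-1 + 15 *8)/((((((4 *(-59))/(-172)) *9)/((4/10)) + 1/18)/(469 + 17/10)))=216771471/119690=1811.11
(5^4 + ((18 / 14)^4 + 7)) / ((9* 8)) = 1523993 / 172872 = 8.82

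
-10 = -10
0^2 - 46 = -46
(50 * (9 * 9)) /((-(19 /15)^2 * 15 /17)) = -1032750 /361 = -2860.80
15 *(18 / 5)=54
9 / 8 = 1.12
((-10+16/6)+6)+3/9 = -1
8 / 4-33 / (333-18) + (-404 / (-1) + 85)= 490.90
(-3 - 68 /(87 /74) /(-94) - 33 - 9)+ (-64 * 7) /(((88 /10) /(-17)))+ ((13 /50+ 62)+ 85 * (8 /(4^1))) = 2368886177 /2248950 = 1053.33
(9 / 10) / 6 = 3 / 20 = 0.15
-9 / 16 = -0.56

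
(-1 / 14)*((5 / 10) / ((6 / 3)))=-1 / 56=-0.02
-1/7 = -0.14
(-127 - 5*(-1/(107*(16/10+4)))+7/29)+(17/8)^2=-169923767/1390144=-122.23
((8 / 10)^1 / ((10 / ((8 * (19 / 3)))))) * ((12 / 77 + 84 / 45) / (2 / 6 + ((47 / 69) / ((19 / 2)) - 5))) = -38791616 / 21742875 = -1.78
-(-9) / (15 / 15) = 9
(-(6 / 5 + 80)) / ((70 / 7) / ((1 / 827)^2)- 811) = -406 / 34192395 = -0.00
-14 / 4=-7 / 2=-3.50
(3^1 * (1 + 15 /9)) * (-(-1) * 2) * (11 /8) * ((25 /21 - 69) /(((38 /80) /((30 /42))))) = -6265600 /2793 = -2243.32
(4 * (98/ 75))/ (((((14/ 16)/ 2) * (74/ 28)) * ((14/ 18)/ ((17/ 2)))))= 45696/ 925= 49.40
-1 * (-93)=93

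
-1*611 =-611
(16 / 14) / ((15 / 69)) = 184 / 35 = 5.26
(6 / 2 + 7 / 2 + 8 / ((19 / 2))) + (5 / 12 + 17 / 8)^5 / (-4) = -11604185527 / 605159424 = -19.18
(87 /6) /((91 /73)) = 2117 /182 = 11.63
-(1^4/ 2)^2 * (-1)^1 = 1/ 4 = 0.25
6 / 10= 3 / 5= 0.60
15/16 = 0.94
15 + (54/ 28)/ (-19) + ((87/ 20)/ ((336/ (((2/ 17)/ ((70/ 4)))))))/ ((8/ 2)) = 377278151/ 25323200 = 14.90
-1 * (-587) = 587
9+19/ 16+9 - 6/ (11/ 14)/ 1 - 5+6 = 2209/ 176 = 12.55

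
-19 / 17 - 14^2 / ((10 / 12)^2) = -120427 / 425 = -283.36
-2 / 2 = -1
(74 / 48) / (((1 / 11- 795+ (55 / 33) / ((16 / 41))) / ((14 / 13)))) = -11396 / 5426941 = -0.00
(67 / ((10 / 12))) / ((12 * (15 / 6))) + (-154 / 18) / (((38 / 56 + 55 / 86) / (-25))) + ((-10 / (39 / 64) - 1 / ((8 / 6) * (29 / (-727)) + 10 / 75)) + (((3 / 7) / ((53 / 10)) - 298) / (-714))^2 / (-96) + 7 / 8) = 62774517445519000837 / 458423499789473400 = 136.94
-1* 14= -14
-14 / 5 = -2.80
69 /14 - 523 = -518.07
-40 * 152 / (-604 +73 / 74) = 449920 / 44623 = 10.08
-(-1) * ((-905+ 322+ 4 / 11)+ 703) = 1324 / 11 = 120.36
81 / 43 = 1.88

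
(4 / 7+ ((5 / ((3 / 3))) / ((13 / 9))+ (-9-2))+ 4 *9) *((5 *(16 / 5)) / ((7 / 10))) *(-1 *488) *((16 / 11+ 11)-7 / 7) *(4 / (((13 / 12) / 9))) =-123268309.49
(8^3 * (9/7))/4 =1152/7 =164.57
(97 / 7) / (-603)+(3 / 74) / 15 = -31669 / 1561770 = -0.02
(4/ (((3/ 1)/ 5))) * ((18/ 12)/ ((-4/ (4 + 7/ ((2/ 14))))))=-265/ 2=-132.50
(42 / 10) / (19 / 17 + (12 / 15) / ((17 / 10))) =119 / 45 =2.64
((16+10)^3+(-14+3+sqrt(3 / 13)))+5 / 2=17567.98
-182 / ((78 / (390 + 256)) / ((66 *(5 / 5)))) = -99484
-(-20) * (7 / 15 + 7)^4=629407744 / 10125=62163.73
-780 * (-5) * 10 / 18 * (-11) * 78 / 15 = -123933.33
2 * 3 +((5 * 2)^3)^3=1000000006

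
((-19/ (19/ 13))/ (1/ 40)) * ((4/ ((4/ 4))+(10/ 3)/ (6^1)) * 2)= -42640/ 9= -4737.78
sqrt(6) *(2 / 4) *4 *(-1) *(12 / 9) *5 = -40 *sqrt(6) / 3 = -32.66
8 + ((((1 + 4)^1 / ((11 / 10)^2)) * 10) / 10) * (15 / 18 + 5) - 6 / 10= 57181 / 1815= 31.50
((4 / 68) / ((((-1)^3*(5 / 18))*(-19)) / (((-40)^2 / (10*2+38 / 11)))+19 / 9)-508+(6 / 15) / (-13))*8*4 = -1245393971008 / 76610755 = -16256.12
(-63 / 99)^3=-343 / 1331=-0.26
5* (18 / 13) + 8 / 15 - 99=-17851 / 195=-91.54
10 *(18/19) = 180/19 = 9.47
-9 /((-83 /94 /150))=126900 /83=1528.92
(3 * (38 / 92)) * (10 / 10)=57 / 46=1.24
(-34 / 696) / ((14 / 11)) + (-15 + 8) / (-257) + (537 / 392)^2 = 6409349951 / 3435773376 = 1.87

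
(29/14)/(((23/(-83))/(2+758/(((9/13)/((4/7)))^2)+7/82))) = -406177694861/104797476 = -3875.83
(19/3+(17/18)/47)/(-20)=-1075/3384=-0.32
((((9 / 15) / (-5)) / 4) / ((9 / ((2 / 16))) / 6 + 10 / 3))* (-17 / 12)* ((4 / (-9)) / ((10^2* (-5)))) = 17 / 6900000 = 0.00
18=18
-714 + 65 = -649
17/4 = 4.25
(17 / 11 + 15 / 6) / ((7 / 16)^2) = 11392 / 539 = 21.14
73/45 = 1.62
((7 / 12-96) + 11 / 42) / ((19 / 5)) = -39965 / 1596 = -25.04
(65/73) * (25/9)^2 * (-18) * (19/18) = -771875/5913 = -130.54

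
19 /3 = 6.33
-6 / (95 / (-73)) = 438 / 95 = 4.61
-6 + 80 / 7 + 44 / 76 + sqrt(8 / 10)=6.90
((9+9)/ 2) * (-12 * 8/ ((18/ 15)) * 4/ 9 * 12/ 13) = -295.38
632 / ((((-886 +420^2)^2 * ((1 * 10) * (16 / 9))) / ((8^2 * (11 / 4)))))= 7821 / 38506455245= 0.00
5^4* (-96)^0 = 625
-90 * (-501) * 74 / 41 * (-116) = -387052560 / 41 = -9440306.34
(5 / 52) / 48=5 / 2496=0.00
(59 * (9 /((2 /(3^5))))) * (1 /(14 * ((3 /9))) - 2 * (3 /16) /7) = 10368.72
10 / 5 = 2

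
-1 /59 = -0.02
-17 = -17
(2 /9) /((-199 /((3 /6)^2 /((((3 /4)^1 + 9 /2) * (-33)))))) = 2 /1241163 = 0.00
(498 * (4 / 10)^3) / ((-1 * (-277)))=3984 / 34625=0.12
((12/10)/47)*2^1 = 12/235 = 0.05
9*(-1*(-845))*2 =15210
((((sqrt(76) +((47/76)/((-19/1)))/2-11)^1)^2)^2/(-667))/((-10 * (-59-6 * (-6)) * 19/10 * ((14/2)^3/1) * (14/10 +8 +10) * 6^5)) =-26380044608934136805/5245877353037120412328525824 +180710470075 * sqrt(19)/156697681735240095744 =-0.00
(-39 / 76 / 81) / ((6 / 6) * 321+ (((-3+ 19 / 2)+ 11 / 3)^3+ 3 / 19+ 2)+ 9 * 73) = -0.00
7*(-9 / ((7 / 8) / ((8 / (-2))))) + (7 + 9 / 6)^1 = 593 / 2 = 296.50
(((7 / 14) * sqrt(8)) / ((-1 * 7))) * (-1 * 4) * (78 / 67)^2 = 24336 * sqrt(2) / 31423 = 1.10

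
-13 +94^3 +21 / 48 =13289143 / 16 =830571.44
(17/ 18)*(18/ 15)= 17/ 15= 1.13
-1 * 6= -6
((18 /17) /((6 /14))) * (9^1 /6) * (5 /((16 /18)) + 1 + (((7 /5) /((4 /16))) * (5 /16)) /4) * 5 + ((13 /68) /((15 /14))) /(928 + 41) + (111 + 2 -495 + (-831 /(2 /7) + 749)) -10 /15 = -9533132707 /3953520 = -2411.30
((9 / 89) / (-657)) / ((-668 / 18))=9 / 2169998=0.00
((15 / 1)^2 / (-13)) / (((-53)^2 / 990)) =-222750 / 36517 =-6.10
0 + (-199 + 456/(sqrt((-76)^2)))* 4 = -772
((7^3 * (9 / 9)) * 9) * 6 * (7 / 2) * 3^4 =5250987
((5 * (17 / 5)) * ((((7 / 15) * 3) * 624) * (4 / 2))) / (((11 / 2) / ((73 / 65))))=1667904 / 275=6065.11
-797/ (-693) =797/ 693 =1.15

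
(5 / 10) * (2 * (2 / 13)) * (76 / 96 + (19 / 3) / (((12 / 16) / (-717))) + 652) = -43215 / 52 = -831.06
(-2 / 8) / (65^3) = -1 / 1098500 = -0.00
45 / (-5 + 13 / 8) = -40 / 3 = -13.33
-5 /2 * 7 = -35 /2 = -17.50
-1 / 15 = -0.07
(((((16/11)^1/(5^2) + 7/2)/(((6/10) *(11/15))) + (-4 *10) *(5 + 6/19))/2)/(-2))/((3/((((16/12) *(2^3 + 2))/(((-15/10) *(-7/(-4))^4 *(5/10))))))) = -1605114880/49679091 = -32.31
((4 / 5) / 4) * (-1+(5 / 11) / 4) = -39 / 220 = -0.18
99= 99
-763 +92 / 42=-15977 / 21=-760.81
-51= -51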